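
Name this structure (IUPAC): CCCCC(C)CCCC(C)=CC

The longest chain bearing the multiple bond is 11 carbons long (undecane).
The chain contains a C=C double bond, so the unsaturation ending is -ene.
Number the chain so that numbering from this end puts the double bond at C-2 rather than C-9.
With this numbering: the double bond between C-2 and C-3; methyl groups at C-3 and C-7.
Assembling the pieces gives 3,7-dimethylundec-2-ene.

3,7-dimethylundec-2-ene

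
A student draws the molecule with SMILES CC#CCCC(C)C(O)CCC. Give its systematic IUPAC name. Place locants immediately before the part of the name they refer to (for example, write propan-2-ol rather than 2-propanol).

5-methyldec-8-yn-4-ol

Counting along the main chain through the –OH group and the multiple bond gives 10 carbons: the parent is decane.
An alcohol (–OH) is the principal characteristic group, giving the suffix -ol.
A C≡C triple bond in the chain gives the infix -yne-.
Number the chain so that numbering from this end puts the hydroxyl group at C-4 rather than C-7.
This places the hydroxyl at C-4; the triple bond between C-8 and C-9; a methyl group at C-5.
Assembling the pieces gives 5-methyldec-8-yn-4-ol.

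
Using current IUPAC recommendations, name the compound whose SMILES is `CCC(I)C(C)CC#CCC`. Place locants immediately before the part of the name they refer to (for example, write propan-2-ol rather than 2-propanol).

The longest carbon chain that includes the multiple bond has 9 carbons, so the parent hydride is nonane.
The chain contains a C≡C triple bond, so the unsaturation ending is -yne.
Number the chain so that numbering from this end puts the triple bond at C-3 rather than C-6.
With this numbering: the triple bond between C-3 and C-4; an iodo group at C-7; a methyl group at C-6.
The substituents are ordered alphabetically, ignoring any di-/tri- multipliers.
Assembling the pieces gives 7-iodo-6-methylnon-3-yne.

7-iodo-6-methylnon-3-yne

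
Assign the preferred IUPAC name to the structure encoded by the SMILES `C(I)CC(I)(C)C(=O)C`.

3,5-diiodo-3-methylpentan-2-one

Counting along the main chain through the carbonyl gives 5 carbons: the parent is pentane.
The principal characteristic group is a ketone (C=O on an internal carbon), named with the suffix -one.
Number the chain so that numbering from this end puts the carbonyl group at C-2 rather than C-4.
That gives the carbonyl at C-2; iodo groups at C-3 and C-5; a methyl group at C-3.
Substituent prefixes are cited in alphabetical order (multiplying prefixes like di-/tri- are ignored for ordering).
Assembling the pieces gives 3,5-diiodo-3-methylpentan-2-one.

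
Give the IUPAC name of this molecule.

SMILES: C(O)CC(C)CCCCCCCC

3-methylundecan-1-ol

The longest carbon chain that includes the –OH group has 11 carbons, so the parent hydride is undecane.
The principal characteristic group is an alcohol (–OH), named with the suffix -ol.
Choose the numbering such that numbering from this end puts the hydroxyl group at C-1 rather than C-11.
With this numbering: the hydroxyl at C-1; a methyl group at C-3.
Assembling the pieces gives 3-methylundecan-1-ol.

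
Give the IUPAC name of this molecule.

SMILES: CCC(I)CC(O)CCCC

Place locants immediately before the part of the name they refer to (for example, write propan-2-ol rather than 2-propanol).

The longest carbon chain that includes the –OH group has 9 carbons, so the parent hydride is nonane.
The highest-priority functional group is an alcohol (–OH), so the name ends in -ol.
Number the chain so that the substituent locant set {3} is lower than {7} at the first point of difference.
This places the hydroxyl at C-5; an iodo group at C-3.
Putting it together: 3-iodononan-5-ol.

3-iodononan-5-ol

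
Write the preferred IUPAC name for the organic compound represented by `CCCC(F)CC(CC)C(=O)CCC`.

The longest chain bearing the carbonyl is 10 carbons long (decane).
The highest-priority functional group is a ketone (C=O on an internal carbon), so the name ends in -one.
Choose the numbering such that numbering from this end puts the carbonyl group at C-4 rather than C-7.
That gives the carbonyl at C-4; an ethyl group at C-5; a fluoro group at C-7.
Prefixes are listed alphabetically: ethyl, fluoro.
Putting it together: 5-ethyl-7-fluorodecan-4-one.

5-ethyl-7-fluorodecan-4-one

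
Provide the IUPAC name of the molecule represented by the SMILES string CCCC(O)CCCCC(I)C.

Counting along the main chain through the –OH group gives 10 carbons: the parent is decane.
The highest-priority functional group is an alcohol (–OH), so the name ends in -ol.
Choose the numbering such that numbering from this end puts the hydroxyl group at C-4 rather than C-7.
With this numbering: the hydroxyl at C-4; an iodo group at C-9.
Putting it together: 9-iododecan-4-ol.

9-iododecan-4-ol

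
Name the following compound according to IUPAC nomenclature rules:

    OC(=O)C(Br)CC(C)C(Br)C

The longest carbon chain that includes the –COOH group has 6 carbons, so the parent hydride is hexane.
A carboxylic acid (terminal –COOH) is the principal characteristic group, giving the suffix -oic acid.
The numbering direction is chosen so that the carboxylic acid carbon is C-1 by definition.
This places bromo groups at C-2 and C-5; a methyl group at C-4.
Substituent prefixes are cited in alphabetical order (multiplying prefixes like di-/tri- are ignored for ordering).
The name is 2,5-dibromo-4-methylhexanoic acid.

2,5-dibromo-4-methylhexanoic acid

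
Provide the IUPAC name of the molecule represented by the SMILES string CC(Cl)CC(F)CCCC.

The longest continuous carbon chain has 8 atoms, so the parent hydride is octane.
The numbering direction is chosen so that the substituent locant set {2,4} is lower than {5,7} at the first point of difference.
With this numbering: a chloro group at C-2; a fluoro group at C-4.
The substituents are ordered alphabetically, ignoring any di-/tri- multipliers.
The name is 2-chloro-4-fluorooctane.

2-chloro-4-fluorooctane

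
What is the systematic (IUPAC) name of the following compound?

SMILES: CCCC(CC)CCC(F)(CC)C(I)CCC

The longest carbon chain is 11 atoms: the parent is undecane.
The numbering direction is chosen so that the substituent locant set {4,5,5,8} is lower than {4,7,7,8} at the first point of difference.
With this numbering: ethyl groups at C-5 and C-8; a fluoro group at C-5; an iodo group at C-4.
Prefixes are listed alphabetically: ethyl, fluoro, iodo.
Putting it together: 5,8-diethyl-5-fluoro-4-iodoundecane.

5,8-diethyl-5-fluoro-4-iodoundecane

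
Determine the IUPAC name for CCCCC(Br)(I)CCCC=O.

5-bromo-5-iodononanal

The longest chain bearing the –CHO group is 9 carbons long (nonane).
The highest-priority functional group is an aldehyde (terminal –CHO), so the name ends in -al.
Choose the numbering such that the aldehyde carbon is C-1 by definition.
With this numbering: a bromo group at C-5; an iodo group at C-5.
Prefixes are listed alphabetically: bromo, iodo.
The name is 5-bromo-5-iodononanal.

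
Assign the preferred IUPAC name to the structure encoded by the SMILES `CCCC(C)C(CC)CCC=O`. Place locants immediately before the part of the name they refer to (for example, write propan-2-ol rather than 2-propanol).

4-ethyl-5-methyloctanal

The longest chain bearing the –CHO group is 8 carbons long (octane).
An aldehyde (terminal –CHO) is the principal characteristic group, giving the suffix -al.
Choose the numbering such that the aldehyde carbon is C-1 by definition.
That gives an ethyl group at C-4; a methyl group at C-5.
The substituents are ordered alphabetically, ignoring any di-/tri- multipliers.
Putting it together: 4-ethyl-5-methyloctanal.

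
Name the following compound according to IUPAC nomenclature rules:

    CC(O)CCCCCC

The longest carbon chain that includes the –OH group has 8 carbons, so the parent hydride is octane.
The principal characteristic group is an alcohol (–OH), named with the suffix -ol.
Choose the numbering such that numbering from this end puts the hydroxyl group at C-2 rather than C-7.
This places the hydroxyl at C-2.
The name is octan-2-ol.

octan-2-ol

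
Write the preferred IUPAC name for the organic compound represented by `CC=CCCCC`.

The longest carbon chain that includes the multiple bond has 7 carbons, so the parent hydride is heptane.
The chain contains a C=C double bond, so the unsaturation ending is -ene.
Choose the numbering such that numbering from this end puts the double bond at C-2 rather than C-5.
With this numbering: the double bond between C-2 and C-3.
Assembling the pieces gives hept-2-ene.

hept-2-ene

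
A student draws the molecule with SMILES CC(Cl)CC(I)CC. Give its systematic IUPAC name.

2-chloro-4-iodohexane

The longest carbon chain is 6 atoms: the parent is hexane.
The numbering direction is chosen so that the substituent locant set {2,4} is lower than {3,5} at the first point of difference.
This places a chloro group at C-2; an iodo group at C-4.
The substituents are ordered alphabetically, ignoring any di-/tri- multipliers.
Assembling the pieces gives 2-chloro-4-iodohexane.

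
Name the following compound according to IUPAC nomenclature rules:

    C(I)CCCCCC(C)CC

The longest continuous carbon chain has 9 atoms, so the parent hydride is nonane.
Number the chain so that the substituent locant set {1,7} is lower than {3,9} at the first point of difference.
With this numbering: an iodo group at C-1; a methyl group at C-7.
Substituent prefixes are cited in alphabetical order (multiplying prefixes like di-/tri- are ignored for ordering).
The name is 1-iodo-7-methylnonane.

1-iodo-7-methylnonane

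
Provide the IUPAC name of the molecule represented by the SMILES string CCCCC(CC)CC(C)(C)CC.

5-ethyl-3,3-dimethylnonane

The parent chain contains 9 carbons (nonane).
Number the chain so that the substituent locant set {3,3,5} is lower than {5,7,7} at the first point of difference.
That gives an ethyl group at C-5; two methyl groups at C-3.
Prefixes are listed alphabetically: ethyl, methyl.
Assembling the pieces gives 5-ethyl-3,3-dimethylnonane.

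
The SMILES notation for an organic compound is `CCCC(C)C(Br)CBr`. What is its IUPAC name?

1,2-dibromo-3-methylhexane

The longest continuous carbon chain has 6 atoms, so the parent hydride is hexane.
Number the chain so that the substituent locant set {1,2,3} is lower than {4,5,6} at the first point of difference.
This places bromo groups at C-1 and C-2; a methyl group at C-3.
Prefixes are listed alphabetically: bromo, methyl.
Putting it together: 1,2-dibromo-3-methylhexane.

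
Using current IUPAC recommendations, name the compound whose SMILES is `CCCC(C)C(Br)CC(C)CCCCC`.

5-bromo-4,7-dimethyldodecane

The longest continuous carbon chain has 12 atoms, so the parent hydride is dodecane.
The numbering direction is chosen so that the substituent locant set {4,5,7} is lower than {6,8,9} at the first point of difference.
That gives a bromo group at C-5; methyl groups at C-4 and C-7.
Prefixes are listed alphabetically: bromo, methyl.
Putting it together: 5-bromo-4,7-dimethyldodecane.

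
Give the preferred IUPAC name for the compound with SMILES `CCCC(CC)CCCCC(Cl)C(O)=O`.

2-chloro-7-ethyldecanoic acid

The longest carbon chain that includes the –COOH group has 10 carbons, so the parent hydride is decane.
The principal characteristic group is a carboxylic acid (terminal –COOH), named with the suffix -oic acid.
Choose the numbering such that the carboxylic acid carbon is C-1 by definition.
That gives a chloro group at C-2; an ethyl group at C-7.
Substituent prefixes are cited in alphabetical order (multiplying prefixes like di-/tri- are ignored for ordering).
Assembling the pieces gives 2-chloro-7-ethyldecanoic acid.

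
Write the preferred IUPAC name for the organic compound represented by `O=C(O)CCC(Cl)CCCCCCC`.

Counting along the main chain through the –COOH group gives 11 carbons: the parent is undecane.
A carboxylic acid (terminal –COOH) is the principal characteristic group, giving the suffix -oic acid.
Choose the numbering such that the carboxylic acid carbon is C-1 by definition.
That gives a chloro group at C-4.
Assembling the pieces gives 4-chloroundecanoic acid.

4-chloroundecanoic acid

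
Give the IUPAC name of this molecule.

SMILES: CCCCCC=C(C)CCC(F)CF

The longest carbon chain that includes the multiple bond has 11 carbons, so the parent hydride is undecane.
There is one C=C double bond, indicated by the ending -ene.
Choose the numbering such that numbering from this end puts the double bond at C-5 rather than C-6.
With this numbering: the double bond between C-5 and C-6; fluoro groups at C-1 and C-2; a methyl group at C-5.
The substituents are ordered alphabetically, ignoring any di-/tri- multipliers.
The name is 1,2-difluoro-5-methylundec-5-ene.

1,2-difluoro-5-methylundec-5-ene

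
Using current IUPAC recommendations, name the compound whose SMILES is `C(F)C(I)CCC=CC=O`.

7-fluoro-6-iodohept-2-enal

The longest carbon chain that includes the –CHO group and the multiple bond has 7 carbons, so the parent hydride is heptane.
The principal characteristic group is an aldehyde (terminal –CHO), named with the suffix -al.
The chain contains a C=C double bond, so the unsaturation ending is -ene.
Choose the numbering such that the aldehyde carbon is C-1 by definition.
This places the double bond between C-2 and C-3; a fluoro group at C-7; an iodo group at C-6.
The substituents are ordered alphabetically, ignoring any di-/tri- multipliers.
Assembling the pieces gives 7-fluoro-6-iodohept-2-enal.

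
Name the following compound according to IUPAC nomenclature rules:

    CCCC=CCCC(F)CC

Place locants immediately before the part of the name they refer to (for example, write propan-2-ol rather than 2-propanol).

8-fluorodec-4-ene

The longest carbon chain that includes the multiple bond has 10 carbons, so the parent hydride is decane.
There is one C=C double bond, indicated by the ending -ene.
The numbering direction is chosen so that numbering from this end puts the double bond at C-4 rather than C-6.
That gives the double bond between C-4 and C-5; a fluoro group at C-8.
Putting it together: 8-fluorodec-4-ene.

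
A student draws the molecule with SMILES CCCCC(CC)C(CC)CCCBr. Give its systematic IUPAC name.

The parent chain contains 9 carbons (nonane).
Number the chain so that the substituent locant set {1,4,5} is lower than {5,6,9} at the first point of difference.
That gives a bromo group at C-1; ethyl groups at C-4 and C-5.
The substituents are ordered alphabetically, ignoring any di-/tri- multipliers.
Putting it together: 1-bromo-4,5-diethylnonane.

1-bromo-4,5-diethylnonane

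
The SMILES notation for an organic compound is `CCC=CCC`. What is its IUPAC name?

The longest chain bearing the multiple bond is 6 carbons long (hexane).
The chain contains a C=C double bond, so the unsaturation ending is -ene.
Both numbering directions give the same locant set; either may be used.
That gives the double bond between C-3 and C-4.
The name is hex-3-ene.

hex-3-ene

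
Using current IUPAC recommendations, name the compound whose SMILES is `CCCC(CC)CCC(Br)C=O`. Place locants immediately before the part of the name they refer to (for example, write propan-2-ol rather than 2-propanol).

The longest carbon chain that includes the –CHO group has 8 carbons, so the parent hydride is octane.
The highest-priority functional group is an aldehyde (terminal –CHO), so the name ends in -al.
Number the chain so that the aldehyde carbon is C-1 by definition.
With this numbering: a bromo group at C-2; an ethyl group at C-5.
Substituent prefixes are cited in alphabetical order (multiplying prefixes like di-/tri- are ignored for ordering).
Putting it together: 2-bromo-5-ethyloctanal.

2-bromo-5-ethyloctanal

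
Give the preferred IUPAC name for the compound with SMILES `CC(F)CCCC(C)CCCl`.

1-chloro-7-fluoro-3-methyloctane

The longest continuous carbon chain has 8 atoms, so the parent hydride is octane.
The numbering direction is chosen so that the substituent locant set {1,3,7} is lower than {2,6,8} at the first point of difference.
With this numbering: a chloro group at C-1; a fluoro group at C-7; a methyl group at C-3.
Substituent prefixes are cited in alphabetical order (multiplying prefixes like di-/tri- are ignored for ordering).
The name is 1-chloro-7-fluoro-3-methyloctane.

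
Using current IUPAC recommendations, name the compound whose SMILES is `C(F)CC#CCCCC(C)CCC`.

Counting along the main chain through the multiple bond gives 11 carbons: the parent is undecane.
A C≡C triple bond in the chain gives the infix -yne-.
The numbering direction is chosen so that numbering from this end puts the triple bond at C-3 rather than C-8.
This places the triple bond between C-3 and C-4; a fluoro group at C-1; a methyl group at C-8.
Substituent prefixes are cited in alphabetical order (multiplying prefixes like di-/tri- are ignored for ordering).
Assembling the pieces gives 1-fluoro-8-methylundec-3-yne.

1-fluoro-8-methylundec-3-yne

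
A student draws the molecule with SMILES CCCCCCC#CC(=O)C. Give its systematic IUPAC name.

dec-3-yn-2-one

Counting along the main chain through the carbonyl and the multiple bond gives 10 carbons: the parent is decane.
The highest-priority functional group is a ketone (C=O on an internal carbon), so the name ends in -one.
The chain contains a C≡C triple bond, so the unsaturation ending is -yne.
Choose the numbering such that numbering from this end puts the carbonyl group at C-2 rather than C-9.
With this numbering: the carbonyl at C-2; the triple bond between C-3 and C-4.
The name is dec-3-yn-2-one.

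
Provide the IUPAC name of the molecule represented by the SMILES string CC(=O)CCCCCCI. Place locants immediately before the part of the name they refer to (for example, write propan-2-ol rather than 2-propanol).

The longest carbon chain that includes the carbonyl has 8 carbons, so the parent hydride is octane.
The highest-priority functional group is a ketone (C=O on an internal carbon), so the name ends in -one.
Choose the numbering such that numbering from this end puts the carbonyl group at C-2 rather than C-7.
This places the carbonyl at C-2; an iodo group at C-8.
Putting it together: 8-iodooctan-2-one.

8-iodooctan-2-one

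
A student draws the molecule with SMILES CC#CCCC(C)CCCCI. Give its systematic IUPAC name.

Counting along the main chain through the multiple bond gives 10 carbons: the parent is decane.
A C≡C triple bond in the chain gives the infix -yne-.
The numbering direction is chosen so that numbering from this end puts the triple bond at C-2 rather than C-8.
That gives the triple bond between C-2 and C-3; an iodo group at C-10; a methyl group at C-6.
Prefixes are listed alphabetically: iodo, methyl.
The name is 10-iodo-6-methyldec-2-yne.

10-iodo-6-methyldec-2-yne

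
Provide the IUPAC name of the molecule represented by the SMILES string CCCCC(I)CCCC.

The longest continuous carbon chain has 9 atoms, so the parent hydride is nonane.
Numbering from either end gives identical locants here.
That gives an iodo group at C-5.
The name is 5-iodononane.

5-iodononane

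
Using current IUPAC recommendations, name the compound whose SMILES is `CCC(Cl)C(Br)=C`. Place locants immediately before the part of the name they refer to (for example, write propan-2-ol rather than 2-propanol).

Counting along the main chain through the multiple bond gives 5 carbons: the parent is pentane.
The chain contains a C=C double bond, so the unsaturation ending is -ene.
Choose the numbering such that numbering from this end puts the double bond at C-1 rather than C-4.
With this numbering: the double bond between C-1 and C-2; a bromo group at C-2; a chloro group at C-3.
Substituent prefixes are cited in alphabetical order (multiplying prefixes like di-/tri- are ignored for ordering).
Assembling the pieces gives 2-bromo-3-chloropent-1-ene.

2-bromo-3-chloropent-1-ene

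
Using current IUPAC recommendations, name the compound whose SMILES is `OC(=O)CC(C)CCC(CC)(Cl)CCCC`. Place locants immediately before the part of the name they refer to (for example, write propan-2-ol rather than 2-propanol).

6-chloro-6-ethyl-3-methyldecanoic acid

The longest chain bearing the –COOH group is 10 carbons long (decane).
A carboxylic acid (terminal –COOH) is the principal characteristic group, giving the suffix -oic acid.
Choose the numbering such that the carboxylic acid carbon is C-1 by definition.
That gives a chloro group at C-6; an ethyl group at C-6; a methyl group at C-3.
Substituent prefixes are cited in alphabetical order (multiplying prefixes like di-/tri- are ignored for ordering).
Putting it together: 6-chloro-6-ethyl-3-methyldecanoic acid.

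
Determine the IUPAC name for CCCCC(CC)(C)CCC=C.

The longest carbon chain that includes the multiple bond has 9 carbons, so the parent hydride is nonane.
There is one C=C double bond, indicated by the ending -ene.
Number the chain so that numbering from this end puts the double bond at C-1 rather than C-8.
That gives the double bond between C-1 and C-2; an ethyl group at C-5; a methyl group at C-5.
Prefixes are listed alphabetically: ethyl, methyl.
The name is 5-ethyl-5-methylnon-1-ene.

5-ethyl-5-methylnon-1-ene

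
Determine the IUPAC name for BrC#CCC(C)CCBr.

The longest carbon chain that includes the multiple bond has 6 carbons, so the parent hydride is hexane.
A C≡C triple bond in the chain gives the infix -yne-.
The numbering direction is chosen so that numbering from this end puts the triple bond at C-1 rather than C-5.
That gives the triple bond between C-1 and C-2; bromo groups at C-1 and C-6; a methyl group at C-4.
The substituents are ordered alphabetically, ignoring any di-/tri- multipliers.
Putting it together: 1,6-dibromo-4-methylhex-1-yne.

1,6-dibromo-4-methylhex-1-yne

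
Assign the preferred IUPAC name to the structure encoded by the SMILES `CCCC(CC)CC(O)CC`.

Counting along the main chain through the –OH group gives 8 carbons: the parent is octane.
The principal characteristic group is an alcohol (–OH), named with the suffix -ol.
Number the chain so that numbering from this end puts the hydroxyl group at C-3 rather than C-6.
With this numbering: the hydroxyl at C-3; an ethyl group at C-5.
The name is 5-ethyloctan-3-ol.

5-ethyloctan-3-ol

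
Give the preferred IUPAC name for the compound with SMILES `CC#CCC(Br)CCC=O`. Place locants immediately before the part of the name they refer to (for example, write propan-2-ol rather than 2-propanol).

4-bromooct-6-ynal

The longest carbon chain that includes the –CHO group and the multiple bond has 8 carbons, so the parent hydride is octane.
The principal characteristic group is an aldehyde (terminal –CHO), named with the suffix -al.
There is one C≡C triple bond, indicated by the ending -yne.
Choose the numbering such that the aldehyde carbon is C-1 by definition.
That gives the triple bond between C-6 and C-7; a bromo group at C-4.
Assembling the pieces gives 4-bromooct-6-ynal.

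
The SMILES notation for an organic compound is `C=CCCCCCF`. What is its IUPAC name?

7-fluorohept-1-ene

Counting along the main chain through the multiple bond gives 7 carbons: the parent is heptane.
There is one C=C double bond, indicated by the ending -ene.
Choose the numbering such that numbering from this end puts the double bond at C-1 rather than C-6.
That gives the double bond between C-1 and C-2; a fluoro group at C-7.
Assembling the pieces gives 7-fluorohept-1-ene.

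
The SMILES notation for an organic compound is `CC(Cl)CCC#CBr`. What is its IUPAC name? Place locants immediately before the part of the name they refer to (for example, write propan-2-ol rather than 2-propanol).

The longest carbon chain that includes the multiple bond has 6 carbons, so the parent hydride is hexane.
The chain contains a C≡C triple bond, so the unsaturation ending is -yne.
The numbering direction is chosen so that numbering from this end puts the triple bond at C-1 rather than C-5.
That gives the triple bond between C-1 and C-2; a bromo group at C-1; a chloro group at C-5.
Substituent prefixes are cited in alphabetical order (multiplying prefixes like di-/tri- are ignored for ordering).
Putting it together: 1-bromo-5-chlorohex-1-yne.

1-bromo-5-chlorohex-1-yne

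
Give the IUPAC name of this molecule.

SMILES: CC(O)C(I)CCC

3-iodohexan-2-ol

Counting along the main chain through the –OH group gives 6 carbons: the parent is hexane.
The principal characteristic group is an alcohol (–OH), named with the suffix -ol.
The numbering direction is chosen so that numbering from this end puts the hydroxyl group at C-2 rather than C-5.
That gives the hydroxyl at C-2; an iodo group at C-3.
The name is 3-iodohexan-2-ol.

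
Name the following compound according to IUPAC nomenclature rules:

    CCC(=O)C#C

The longest chain bearing the carbonyl and the multiple bond is 5 carbons long (pentane).
A ketone (C=O on an internal carbon) is the principal characteristic group, giving the suffix -one.
The chain contains a C≡C triple bond, so the unsaturation ending is -yne.
Number the chain so that numbering from this end puts the triple bond at C-1 rather than C-4.
With this numbering: the carbonyl at C-3; the triple bond between C-1 and C-2.
Assembling the pieces gives pent-1-yn-3-one.

pent-1-yn-3-one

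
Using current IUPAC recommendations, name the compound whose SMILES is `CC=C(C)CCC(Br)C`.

Counting along the main chain through the multiple bond gives 7 carbons: the parent is heptane.
There is one C=C double bond, indicated by the ending -ene.
The numbering direction is chosen so that numbering from this end puts the double bond at C-2 rather than C-5.
That gives the double bond between C-2 and C-3; a bromo group at C-6; a methyl group at C-3.
The substituents are ordered alphabetically, ignoring any di-/tri- multipliers.
The name is 6-bromo-3-methylhept-2-ene.

6-bromo-3-methylhept-2-ene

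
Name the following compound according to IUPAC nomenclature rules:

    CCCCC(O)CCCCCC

undecan-5-ol

The longest carbon chain that includes the –OH group has 11 carbons, so the parent hydride is undecane.
The highest-priority functional group is an alcohol (–OH), so the name ends in -ol.
Number the chain so that numbering from this end puts the hydroxyl group at C-5 rather than C-7.
That gives the hydroxyl at C-5.
The name is undecan-5-ol.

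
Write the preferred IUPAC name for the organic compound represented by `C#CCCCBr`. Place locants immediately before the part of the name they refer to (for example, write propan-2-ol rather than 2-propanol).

5-bromopent-1-yne

The longest carbon chain that includes the multiple bond has 5 carbons, so the parent hydride is pentane.
The chain contains a C≡C triple bond, so the unsaturation ending is -yne.
Choose the numbering such that numbering from this end puts the triple bond at C-1 rather than C-4.
This places the triple bond between C-1 and C-2; a bromo group at C-5.
Putting it together: 5-bromopent-1-yne.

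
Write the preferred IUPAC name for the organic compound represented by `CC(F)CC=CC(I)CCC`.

Counting along the main chain through the multiple bond gives 9 carbons: the parent is nonane.
The chain contains a C=C double bond, so the unsaturation ending is -ene.
Choose the numbering such that numbering from this end puts the double bond at C-4 rather than C-5.
This places the double bond between C-4 and C-5; a fluoro group at C-2; an iodo group at C-6.
Prefixes are listed alphabetically: fluoro, iodo.
Putting it together: 2-fluoro-6-iodonon-4-ene.

2-fluoro-6-iodonon-4-ene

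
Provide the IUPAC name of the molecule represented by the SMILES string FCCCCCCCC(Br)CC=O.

3-bromo-10-fluorodecanal

The longest chain bearing the –CHO group is 10 carbons long (decane).
An aldehyde (terminal –CHO) is the principal characteristic group, giving the suffix -al.
Choose the numbering such that the aldehyde carbon is C-1 by definition.
That gives a bromo group at C-3; a fluoro group at C-10.
Substituent prefixes are cited in alphabetical order (multiplying prefixes like di-/tri- are ignored for ordering).
Putting it together: 3-bromo-10-fluorodecanal.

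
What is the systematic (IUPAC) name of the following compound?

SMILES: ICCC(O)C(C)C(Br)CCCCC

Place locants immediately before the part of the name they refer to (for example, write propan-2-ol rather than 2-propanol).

The longest carbon chain that includes the –OH group has 10 carbons, so the parent hydride is decane.
The principal characteristic group is an alcohol (–OH), named with the suffix -ol.
Number the chain so that numbering from this end puts the hydroxyl group at C-3 rather than C-8.
This places the hydroxyl at C-3; a bromo group at C-5; an iodo group at C-1; a methyl group at C-4.
Prefixes are listed alphabetically: bromo, iodo, methyl.
The name is 5-bromo-1-iodo-4-methyldecan-3-ol.

5-bromo-1-iodo-4-methyldecan-3-ol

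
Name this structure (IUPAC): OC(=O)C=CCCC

hex-2-enoic acid

The longest carbon chain that includes the –COOH group and the multiple bond has 6 carbons, so the parent hydride is hexane.
A carboxylic acid (terminal –COOH) is the principal characteristic group, giving the suffix -oic acid.
There is one C=C double bond, indicated by the ending -ene.
Choose the numbering such that the carboxylic acid carbon is C-1 by definition.
This places the double bond between C-2 and C-3.
Assembling the pieces gives hex-2-enoic acid.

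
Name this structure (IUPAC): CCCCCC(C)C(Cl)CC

3-chloro-4-methylnonane

The longest carbon chain is 9 atoms: the parent is nonane.
The numbering direction is chosen so that the substituent locant set {3,4} is lower than {6,7} at the first point of difference.
With this numbering: a chloro group at C-3; a methyl group at C-4.
Substituent prefixes are cited in alphabetical order (multiplying prefixes like di-/tri- are ignored for ordering).
Assembling the pieces gives 3-chloro-4-methylnonane.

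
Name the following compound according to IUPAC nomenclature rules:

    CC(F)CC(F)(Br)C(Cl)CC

The longest carbon chain is 7 atoms: the parent is heptane.
Number the chain so that the substituent locant set {2,4,4,5} is lower than {3,4,4,6} at the first point of difference.
That gives a bromo group at C-4; a chloro group at C-5; fluoro groups at C-2 and C-4.
Prefixes are listed alphabetically: bromo, chloro, fluoro.
Assembling the pieces gives 4-bromo-5-chloro-2,4-difluoroheptane.

4-bromo-5-chloro-2,4-difluoroheptane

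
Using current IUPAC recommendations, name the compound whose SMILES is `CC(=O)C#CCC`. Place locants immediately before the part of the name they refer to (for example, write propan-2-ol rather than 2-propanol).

hex-3-yn-2-one

The longest chain bearing the carbonyl and the multiple bond is 6 carbons long (hexane).
The principal characteristic group is a ketone (C=O on an internal carbon), named with the suffix -one.
A C≡C triple bond in the chain gives the infix -yne-.
Choose the numbering such that numbering from this end puts the carbonyl group at C-2 rather than C-5.
That gives the carbonyl at C-2; the triple bond between C-3 and C-4.
Putting it together: hex-3-yn-2-one.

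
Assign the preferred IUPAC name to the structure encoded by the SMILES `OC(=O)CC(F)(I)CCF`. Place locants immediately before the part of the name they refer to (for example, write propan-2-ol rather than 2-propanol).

3,5-difluoro-3-iodopentanoic acid

Counting along the main chain through the –COOH group gives 5 carbons: the parent is pentane.
A carboxylic acid (terminal –COOH) is the principal characteristic group, giving the suffix -oic acid.
Number the chain so that the carboxylic acid carbon is C-1 by definition.
With this numbering: fluoro groups at C-3 and C-5; an iodo group at C-3.
The substituents are ordered alphabetically, ignoring any di-/tri- multipliers.
Putting it together: 3,5-difluoro-3-iodopentanoic acid.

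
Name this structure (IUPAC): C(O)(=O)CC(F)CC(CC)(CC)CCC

The longest chain bearing the –COOH group is 8 carbons long (octane).
The principal characteristic group is a carboxylic acid (terminal –COOH), named with the suffix -oic acid.
Number the chain so that the carboxylic acid carbon is C-1 by definition.
That gives two ethyl groups at C-5; a fluoro group at C-3.
Substituent prefixes are cited in alphabetical order (multiplying prefixes like di-/tri- are ignored for ordering).
Assembling the pieces gives 5,5-diethyl-3-fluorooctanoic acid.

5,5-diethyl-3-fluorooctanoic acid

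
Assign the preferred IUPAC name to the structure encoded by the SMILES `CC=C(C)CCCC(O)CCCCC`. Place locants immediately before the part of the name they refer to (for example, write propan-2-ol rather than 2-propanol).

10-methyldodec-10-en-6-ol

The longest chain bearing the –OH group and the multiple bond is 12 carbons long (dodecane).
The highest-priority functional group is an alcohol (–OH), so the name ends in -ol.
A C=C double bond in the chain gives the infix -ene-.
Choose the numbering such that numbering from this end puts the hydroxyl group at C-6 rather than C-7.
With this numbering: the hydroxyl at C-6; the double bond between C-10 and C-11; a methyl group at C-10.
Assembling the pieces gives 10-methyldodec-10-en-6-ol.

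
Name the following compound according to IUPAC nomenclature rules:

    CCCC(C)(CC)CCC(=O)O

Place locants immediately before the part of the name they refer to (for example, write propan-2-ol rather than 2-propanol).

4-ethyl-4-methylheptanoic acid

The longest carbon chain that includes the –COOH group has 7 carbons, so the parent hydride is heptane.
The highest-priority functional group is a carboxylic acid (terminal –COOH), so the name ends in -oic acid.
Number the chain so that the carboxylic acid carbon is C-1 by definition.
That gives an ethyl group at C-4; a methyl group at C-4.
The substituents are ordered alphabetically, ignoring any di-/tri- multipliers.
Putting it together: 4-ethyl-4-methylheptanoic acid.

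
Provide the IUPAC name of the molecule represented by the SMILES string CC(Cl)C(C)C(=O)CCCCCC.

The longest carbon chain that includes the carbonyl has 10 carbons, so the parent hydride is decane.
The principal characteristic group is a ketone (C=O on an internal carbon), named with the suffix -one.
Choose the numbering such that numbering from this end puts the carbonyl group at C-4 rather than C-7.
That gives the carbonyl at C-4; a chloro group at C-2; a methyl group at C-3.
Substituent prefixes are cited in alphabetical order (multiplying prefixes like di-/tri- are ignored for ordering).
Assembling the pieces gives 2-chloro-3-methyldecan-4-one.

2-chloro-3-methyldecan-4-one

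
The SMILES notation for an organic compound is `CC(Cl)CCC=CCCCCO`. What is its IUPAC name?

Counting along the main chain through the –OH group and the multiple bond gives 10 carbons: the parent is decane.
An alcohol (–OH) is the principal characteristic group, giving the suffix -ol.
There is one C=C double bond, indicated by the ending -ene.
The numbering direction is chosen so that numbering from this end puts the hydroxyl group at C-1 rather than C-10.
That gives the hydroxyl at C-1; the double bond between C-5 and C-6; a chloro group at C-9.
Putting it together: 9-chlorodec-5-en-1-ol.

9-chlorodec-5-en-1-ol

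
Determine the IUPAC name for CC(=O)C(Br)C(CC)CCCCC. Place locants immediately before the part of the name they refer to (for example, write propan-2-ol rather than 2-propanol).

Counting along the main chain through the carbonyl gives 9 carbons: the parent is nonane.
The highest-priority functional group is a ketone (C=O on an internal carbon), so the name ends in -one.
Choose the numbering such that numbering from this end puts the carbonyl group at C-2 rather than C-8.
With this numbering: the carbonyl at C-2; a bromo group at C-3; an ethyl group at C-4.
Prefixes are listed alphabetically: bromo, ethyl.
The name is 3-bromo-4-ethylnonan-2-one.

3-bromo-4-ethylnonan-2-one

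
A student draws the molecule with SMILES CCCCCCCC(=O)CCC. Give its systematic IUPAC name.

undecan-4-one

Counting along the main chain through the carbonyl gives 11 carbons: the parent is undecane.
The principal characteristic group is a ketone (C=O on an internal carbon), named with the suffix -one.
Number the chain so that numbering from this end puts the carbonyl group at C-4 rather than C-8.
With this numbering: the carbonyl at C-4.
Putting it together: undecan-4-one.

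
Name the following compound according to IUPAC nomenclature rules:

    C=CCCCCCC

oct-1-ene

Counting along the main chain through the multiple bond gives 8 carbons: the parent is octane.
The chain contains a C=C double bond, so the unsaturation ending is -ene.
The numbering direction is chosen so that numbering from this end puts the double bond at C-1 rather than C-7.
This places the double bond between C-1 and C-2.
Assembling the pieces gives oct-1-ene.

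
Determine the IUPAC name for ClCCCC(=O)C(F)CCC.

1-chloro-5-fluorooctan-4-one

The longest chain bearing the carbonyl is 8 carbons long (octane).
The highest-priority functional group is a ketone (C=O on an internal carbon), so the name ends in -one.
Number the chain so that numbering from this end puts the carbonyl group at C-4 rather than C-5.
With this numbering: the carbonyl at C-4; a chloro group at C-1; a fluoro group at C-5.
The substituents are ordered alphabetically, ignoring any di-/tri- multipliers.
The name is 1-chloro-5-fluorooctan-4-one.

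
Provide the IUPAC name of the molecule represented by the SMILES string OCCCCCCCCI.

8-iodooctan-1-ol

Counting along the main chain through the –OH group gives 8 carbons: the parent is octane.
The principal characteristic group is an alcohol (–OH), named with the suffix -ol.
Number the chain so that numbering from this end puts the hydroxyl group at C-1 rather than C-8.
This places the hydroxyl at C-1; an iodo group at C-8.
Assembling the pieces gives 8-iodooctan-1-ol.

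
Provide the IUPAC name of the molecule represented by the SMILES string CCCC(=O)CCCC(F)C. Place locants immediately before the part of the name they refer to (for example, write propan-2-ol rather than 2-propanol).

Counting along the main chain through the carbonyl gives 9 carbons: the parent is nonane.
A ketone (C=O on an internal carbon) is the principal characteristic group, giving the suffix -one.
Choose the numbering such that numbering from this end puts the carbonyl group at C-4 rather than C-6.
This places the carbonyl at C-4; a fluoro group at C-8.
Putting it together: 8-fluorononan-4-one.

8-fluorononan-4-one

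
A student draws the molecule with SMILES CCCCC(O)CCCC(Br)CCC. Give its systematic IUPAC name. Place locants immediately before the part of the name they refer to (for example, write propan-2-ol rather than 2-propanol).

The longest chain bearing the –OH group is 12 carbons long (dodecane).
An alcohol (–OH) is the principal characteristic group, giving the suffix -ol.
The numbering direction is chosen so that numbering from this end puts the hydroxyl group at C-5 rather than C-8.
With this numbering: the hydroxyl at C-5; a bromo group at C-9.
The name is 9-bromododecan-5-ol.

9-bromododecan-5-ol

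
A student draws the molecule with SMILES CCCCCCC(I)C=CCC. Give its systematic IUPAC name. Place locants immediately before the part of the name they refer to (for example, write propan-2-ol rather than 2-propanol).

5-iodoundec-3-ene

Counting along the main chain through the multiple bond gives 11 carbons: the parent is undecane.
The chain contains a C=C double bond, so the unsaturation ending is -ene.
Choose the numbering such that numbering from this end puts the double bond at C-3 rather than C-8.
That gives the double bond between C-3 and C-4; an iodo group at C-5.
Assembling the pieces gives 5-iodoundec-3-ene.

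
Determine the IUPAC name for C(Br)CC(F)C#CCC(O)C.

8-bromo-6-fluorooct-4-yn-2-ol

The longest chain bearing the –OH group and the multiple bond is 8 carbons long (octane).
An alcohol (–OH) is the principal characteristic group, giving the suffix -ol.
A C≡C triple bond in the chain gives the infix -yne-.
Choose the numbering such that numbering from this end puts the hydroxyl group at C-2 rather than C-7.
That gives the hydroxyl at C-2; the triple bond between C-4 and C-5; a bromo group at C-8; a fluoro group at C-6.
The substituents are ordered alphabetically, ignoring any di-/tri- multipliers.
Putting it together: 8-bromo-6-fluorooct-4-yn-2-ol.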